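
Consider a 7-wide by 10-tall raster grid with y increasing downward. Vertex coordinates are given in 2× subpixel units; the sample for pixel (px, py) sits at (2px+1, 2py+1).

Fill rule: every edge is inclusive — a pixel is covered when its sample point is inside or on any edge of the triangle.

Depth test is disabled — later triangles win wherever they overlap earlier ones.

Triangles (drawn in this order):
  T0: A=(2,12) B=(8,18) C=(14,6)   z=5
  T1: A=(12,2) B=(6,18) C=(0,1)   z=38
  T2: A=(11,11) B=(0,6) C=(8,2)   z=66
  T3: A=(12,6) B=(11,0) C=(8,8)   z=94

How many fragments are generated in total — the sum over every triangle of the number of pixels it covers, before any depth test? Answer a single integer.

T0:
  2·area = 108  (B↔C swapped to make it positive)
  edge (2, 12)→(14, 6): d=(12,-6) inclusive
  edge (14, 6)→(8, 18): d=(-6,12) inclusive
  edge (8, 18)→(2, 12): d=(-6,-6) inclusive
    (6,3)@(13, 7): e=[6,6,96] → █
    (4,4)@(9, 9): e=[6,42,60] → █
    (5,4)@(11, 9): e=[18,18,72] → █
    (6,4)@(13, 9): e=[30,-6,84] → ·
    (0,5)@(1, 11): e=[-18,126,0] → ·  [on edge]
    (2,5)@(5, 11): e=[6,78,24] → █
    (3,5)@(7, 11): e=[18,54,36] → █
    (6,5)@(13, 11): e=[54,-18,72] → ·
    (1,6)@(3, 13): e=[18,90,0] → █  [on edge]
    (5,6)@(11, 13): e=[66,-6,48] → ·
    (1,7)@(3, 15): e=[42,78,-12] → ·
    (2,7)@(5, 15): e=[54,54,0] → █  [on edge]
    (3,8)@(7, 17): e=[90,18,0] → █  [on edge]
    (4,9)@(9, 19): e=[126,-18,0] → ·  [on edge]
  covered (15 px):
    · · · · · · ·
    · · · · · · ·
    · · · · · · ·
    · · · · · · █
    · · · · █ █ ·
    · · █ █ █ █ ·
    · █ █ █ █ · ·
    · · █ █ █ · ·
    · · · █ · · ·
    · · · · · · ·
T1:
  2·area = 198
  edge (12, 2)→(6, 18): d=(-6,16) inclusive
  edge (6, 18)→(0, 1): d=(-6,-17) inclusive
  edge (0, 1)→(12, 2): d=(12,1) inclusive
    (0,1)@(1, 3): e=[170,5,23] → █
    (1,1)@(3, 3): e=[138,39,21] → █
    (2,1)@(5, 3): e=[106,73,19] → █
    (3,1)@(7, 3): e=[74,107,17] → █
    (4,1)@(9, 3): e=[42,141,15] → █
    (5,1)@(11, 3): e=[10,175,13] → █
    (6,1)@(13, 3): e=[-22,209,11] → ·
    (0,2)@(1, 5): e=[158,-7,47] → ·
    (1,2)@(3, 5): e=[126,27,45] → █
    (5,2)@(11, 5): e=[-2,163,37] → ·
    (1,3)@(3, 7): e=[114,15,69] → █
    (5,3)@(11, 7): e=[-14,151,61] → ·
  covered (24 px):
    · · · · · · ·
    █ █ █ █ █ █ ·
    · █ █ █ █ · ·
    · █ █ █ █ · ·
    · █ █ █ █ · ·
    · · █ █ · · ·
    · · █ █ · · ·
    · · █ █ · · ·
    · · · · · · ·
    · · · · · · ·
T2:
  2·area = 84
  edge (11, 11)→(0, 6): d=(-11,-5) inclusive
  edge (0, 6)→(8, 2): d=(8,-4) inclusive
  edge (8, 2)→(11, 11): d=(3,9) inclusive
    (3,1)@(7, 3): e=[68,4,12] → █
    (4,1)@(9, 3): e=[78,12,-6] → ·
    (1,2)@(3, 5): e=[26,4,54] → █
    (2,2)@(5, 5): e=[36,12,36] → █
    (4,2)@(9, 5): e=[56,28,0] → █  [on edge]
    (5,2)@(11, 5): e=[66,36,-18] → ·
    (1,3)@(3, 7): e=[4,20,60] → █
    (5,3)@(11, 7): e=[44,52,-12] → ·
    (1,4)@(3, 9): e=[-18,36,66] → ·
    (2,4)@(5, 9): e=[-8,44,48] → ·
    (3,4)@(7, 9): e=[2,52,30] → █
    (5,4)@(11, 9): e=[22,68,-6] → ·
    (5,5)@(11, 11): e=[0,84,0] → █  [on edge]
    (6,8)@(13, 17): e=[-56,140,0] → ·  [on edge]
  covered (12 px):
    · · · · · · ·
    · · · █ · · ·
    · █ █ █ █ · ·
    · █ █ █ █ · ·
    · · · █ █ · ·
    · · · · · █ ·
    · · · · · · ·
    · · · · · · ·
    · · · · · · ·
    · · · · · · ·
T3:
  2·area = 26  (B↔C swapped to make it positive)
  edge (12, 6)→(8, 8): d=(-4,2) inclusive
  edge (8, 8)→(11, 0): d=(3,-8) inclusive
  edge (11, 0)→(12, 6): d=(1,6) inclusive
    (5,0)@(11, 1): e=[22,3,1] → █
    (6,0)@(13, 1): e=[18,19,-11] → ·
    (5,1)@(11, 3): e=[14,9,3] → █
    (6,1)@(13, 3): e=[10,25,-9] → ·
    (5,2)@(11, 5): e=[6,15,5] → █
    (6,2)@(13, 5): e=[2,31,-7] → ·
    (4,3)@(9, 7): e=[2,5,19] → █
    (5,3)@(11, 7): e=[-2,21,7] → ·
    (4,4)@(9, 9): e=[-6,11,21] → ·
  covered (4 px):
    · · · · · █ ·
    · · · · · █ ·
    · · · · · █ ·
    · · · · █ · ·
    · · · · · · ·
    · · · · · · ·
    · · · · · · ·
    · · · · · · ·
    · · · · · · ·
    · · · · · · ·

Answer: 55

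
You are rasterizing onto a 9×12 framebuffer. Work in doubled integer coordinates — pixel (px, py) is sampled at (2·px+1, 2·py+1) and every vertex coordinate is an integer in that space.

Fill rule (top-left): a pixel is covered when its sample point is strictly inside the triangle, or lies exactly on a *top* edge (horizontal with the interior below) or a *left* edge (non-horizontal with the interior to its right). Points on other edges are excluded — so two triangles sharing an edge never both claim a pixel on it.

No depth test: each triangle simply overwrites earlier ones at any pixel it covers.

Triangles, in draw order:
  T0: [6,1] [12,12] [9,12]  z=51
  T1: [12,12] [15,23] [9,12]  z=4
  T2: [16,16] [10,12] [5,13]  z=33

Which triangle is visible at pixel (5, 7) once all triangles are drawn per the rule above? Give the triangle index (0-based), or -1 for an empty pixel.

T0:
  2·area = 33
  edge (6, 1)→(12, 12): d=(6,11) right/bottom  bias=-1
  edge (12, 12)→(9, 12): d=(-3,0) right/bottom  bias=-1
  edge (9, 12)→(6, 1): d=(-3,-11) top-left  bias=+0
    (3,1)@(7, 3): e=[1,27,5] → X
    (4,1)@(9, 3): e=[-21,27,27] → .
    (3,2)@(7, 5): e=[13,21,-1] → .
    (4,3)@(9, 7): e=[3,15,15] → X
    (5,3)@(11, 7): e=[-19,15,37] → .
    (4,4)@(9, 9): e=[15,9,9] → X
    (5,4)@(11, 9): e=[-7,9,31] → .
    (4,5)@(9, 11): e=[27,3,3] → X
    (5,5)@(11, 11): e=[5,3,25] → X
    (6,5)@(13, 11): e=[-17,3,47] → .
    (4,6)@(9, 13): e=[39,-3,-3] → .
    (5,6)@(11, 13): e=[17,-3,19] → .
  covered (5 px):
    . . . . . . . . .
    . . . X . . . . .
    . . . . . . . . .
    . . . . X . . . .
    . . . . X . . . .
    . . . . X X . . .
    . . . . . . . . .
    . . . . . . . . .
    . . . . . . . . .
    . . . . . . . . .
    . . . . . . . . .
    . . . . . . . . .
T1:
  2·area = 33
  edge (12, 12)→(15, 23): d=(3,11) right/bottom  bias=-1
  edge (15, 23)→(9, 12): d=(-6,-11) top-left  bias=+0
  edge (9, 12)→(12, 12): d=(3,0) top-left  bias=+0
    (1,0)@(3, 1): e=[66,0,-33] → .  [on edge]
    (4,0)@(9, 1): e=[0,66,-33] → .  [on edge]
    (5,6)@(11, 13): e=[14,16,3] → X
    (6,6)@(13, 13): e=[-8,38,3] → .
    (5,7)@(11, 15): e=[20,4,9] → X
    (6,7)@(13, 15): e=[-2,26,9] → .
    (5,8)@(11, 17): e=[26,-8,15] → .
    (6,8)@(13, 17): e=[4,14,15] → X
    (7,8)@(15, 17): e=[-18,36,15] → .
    (6,9)@(13, 19): e=[10,2,21] → X
    (7,9)@(15, 19): e=[-12,24,21] → .
    (6,10)@(13, 21): e=[16,-10,27] → .
    (7,11)@(15, 23): e=[0,0,33] → .  [on edge]
  covered (4 px):
    . . . . . . . . .
    . . . . . . . . .
    . . . . . . . . .
    . . . . . . . . .
    . . . . . . . . .
    . . . . . . . . .
    . . . . . X . . .
    . . . . . X . . .
    . . . . . . X . .
    . . . . . . X . .
    . . . . . . . . .
    . . . . . . . . .
T2:
  2·area = 26  (B↔C swapped to make it positive)
  edge (16, 16)→(5, 13): d=(-11,-3) top-left  bias=+0
  edge (5, 13)→(10, 12): d=(5,-1) top-left  bias=+0
  edge (10, 12)→(16, 16): d=(6,4) right/bottom  bias=-1
    (7,5)@(15, 11): e=[52,0,-26] → .  [on edge]
    (2,6)@(5, 13): e=[0,0,26] → X  [on edge]
    (3,6)@(7, 13): e=[6,2,18] → X
    (4,6)@(9, 13): e=[12,4,10] → X
    (5,6)@(11, 13): e=[18,6,2] → X
    (6,6)@(13, 13): e=[24,8,-6] → .
    (2,7)@(5, 15): e=[-22,10,38] → .
    (3,7)@(7, 15): e=[-16,12,30] → .
    (4,7)@(9, 15): e=[-10,14,22] → .
    (5,7)@(11, 15): e=[-4,16,14] → .
    (6,7)@(13, 15): e=[2,18,6] → X
    (7,7)@(15, 15): e=[8,20,-2] → .
  covered (5 px):
    . . . . . . . . .
    . . . . . . . . .
    . . . . . . . . .
    . . . . . . . . .
    . . . . . . . . .
    . . . . . . . . .
    . . X X X X . . .
    . . . . . . X . .
    . . . . . . . . .
    . . . . . . . . .
    . . . . . . . . .
    . . . . . . . . .

Z-buffer (winner per pixel, '.' = empty):
  . . . . . . . . .
  . . . 0 . . . . .
  . . . . . . . . .
  . . . . 0 . . . .
  . . . . 0 . . . .
  . . . . 0 0 . . .
  . . 2 2 2 2 . . .
  . . . . . 1 2 . .
  . . . . . . 1 . .
  . . . . . . 1 . .
  . . . . . . . . .
  . . . . . . . . .

Answer: 1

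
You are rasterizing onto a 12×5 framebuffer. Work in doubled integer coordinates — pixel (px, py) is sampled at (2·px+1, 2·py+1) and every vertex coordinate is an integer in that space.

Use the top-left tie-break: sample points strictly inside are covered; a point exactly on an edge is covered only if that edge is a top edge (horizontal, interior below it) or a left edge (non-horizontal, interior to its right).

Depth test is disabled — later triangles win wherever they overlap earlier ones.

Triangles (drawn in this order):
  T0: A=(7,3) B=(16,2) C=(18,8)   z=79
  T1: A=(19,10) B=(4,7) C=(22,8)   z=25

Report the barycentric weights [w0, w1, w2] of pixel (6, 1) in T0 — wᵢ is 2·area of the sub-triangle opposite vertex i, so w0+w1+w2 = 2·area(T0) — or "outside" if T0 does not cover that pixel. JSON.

T0:
  2·area = 56
  edge (7, 3)→(16, 2): d=(9,-1) top-left  bias=+0
  edge (16, 2)→(18, 8): d=(2,6) right/bottom  bias=-1
  edge (18, 8)→(7, 3): d=(-11,-5) top-left  bias=+0
    (3,1)@(7, 3): e=[0,56,0] → █  [on edge]
    (4,1)@(9, 3): e=[2,44,10] → █
    (5,1)@(11, 3): e=[4,32,20] → █
    (6,1)@(13, 3): e=[6,20,30] → █
    (7,1)@(15, 3): e=[8,8,40] → █
    (8,1)@(17, 3): e=[10,-4,50] → ·
    (3,2)@(7, 5): e=[18,60,-22] → ·
    (4,2)@(9, 5): e=[20,48,-12] → ·
    (5,2)@(11, 5): e=[22,36,-2] → ·
    (6,2)@(13, 5): e=[24,24,8] → █
    (8,2)@(17, 5): e=[28,0,28] → ·  [on edge]
    (6,3)@(13, 7): e=[42,28,-14] → ·
  covered (8 px):
    · · · · · · · · · · · ·
    · · · █ █ █ █ █ · · · ·
    · · · · · · █ █ · · · ·
    · · · · · · · · █ · · ·
    · · · · · · · · · · · ·
T1:
  2·area = 39
  edge (19, 10)→(4, 7): d=(-15,-3) top-left  bias=+0
  edge (4, 7)→(22, 8): d=(18,1) right/bottom  bias=-1
  edge (22, 8)→(19, 10): d=(-3,2) right/bottom  bias=-1
    (7,4)@(15, 9): e=[3,25,11] → █
    (8,4)@(17, 9): e=[9,23,7] → █
    (9,4)@(19, 9): e=[15,21,3] → █
    (10,4)@(21, 9): e=[21,19,-1] → ·
  covered (3 px):
    · · · · · · · · · · · ·
    · · · · · · · · · · · ·
    · · · · · · · · · · · ·
    · · · · · · · · · · · ·
    · · · · · · · █ █ █ · ·

Result: [20,30,6]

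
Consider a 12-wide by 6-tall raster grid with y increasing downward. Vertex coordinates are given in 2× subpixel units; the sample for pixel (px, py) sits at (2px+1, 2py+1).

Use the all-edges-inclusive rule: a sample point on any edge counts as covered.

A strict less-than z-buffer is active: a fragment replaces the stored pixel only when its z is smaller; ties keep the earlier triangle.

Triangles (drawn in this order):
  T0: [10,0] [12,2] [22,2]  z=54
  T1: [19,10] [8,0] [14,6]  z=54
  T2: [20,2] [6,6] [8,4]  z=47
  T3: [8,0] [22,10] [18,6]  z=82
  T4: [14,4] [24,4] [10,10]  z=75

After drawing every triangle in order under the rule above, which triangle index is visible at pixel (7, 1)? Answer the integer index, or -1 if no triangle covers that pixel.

T0:
  2·area = 20  (B↔C swapped to make it positive)
  edge (10, 0)→(22, 2): d=(12,2) inclusive
  edge (22, 2)→(12, 2): d=(-10,0) inclusive
  edge (12, 2)→(10, 0): d=(-2,-2) inclusive
    (5,0)@(11, 1): e=[10,10,0] → █  [on edge]
    (6,0)@(13, 1): e=[6,10,4] → █
    (7,0)@(15, 1): e=[2,10,8] → █
    (8,0)@(17, 1): e=[-2,10,12] → ·
    (5,1)@(11, 3): e=[34,-10,-4] → ·
    (6,1)@(13, 3): e=[30,-10,0] → ·  [on edge]
    (7,1)@(15, 3): e=[26,-10,4] → ·
    (7,2)@(15, 5): e=[50,-30,0] → ·  [on edge]
    (8,3)@(17, 7): e=[70,-50,0] → ·  [on edge]
    (9,4)@(19, 9): e=[90,-70,0] → ·  [on edge]
    (10,5)@(21, 11): e=[110,-90,0] → ·  [on edge]
  covered (3 px):
    · · · · · █ █ █ · · · ·
    · · · · · · · · · · · ·
    · · · · · · · · · · · ·
    · · · · · · · · · · · ·
    · · · · · · · · · · · ·
    · · · · · · · · · · · ·
T1:
  2·area = 6  (B↔C swapped to make it positive)
  edge (19, 10)→(14, 6): d=(-5,-4) inclusive
  edge (14, 6)→(8, 0): d=(-6,-6) inclusive
  edge (8, 0)→(19, 10): d=(11,10) inclusive
    (4,0)@(9, 1): e=[5,0,1] → █  [on edge]
    (5,0)@(11, 1): e=[13,12,-19] → ·
    (4,1)@(9, 3): e=[-5,-12,23] → ·
    (5,1)@(11, 3): e=[3,0,3] → █  [on edge]
    (6,1)@(13, 3): e=[11,12,-17] → ·
    (5,2)@(11, 5): e=[-7,-12,25] → ·
    (6,2)@(13, 5): e=[1,0,5] → █  [on edge]
    (7,2)@(15, 5): e=[9,12,-15] → ·
    (6,3)@(13, 7): e=[-9,-12,27] → ·
    (7,3)@(15, 7): e=[-1,0,7] → ·  [on edge]
    (8,4)@(17, 9): e=[-3,0,9] → ·  [on edge]
    (9,5)@(19, 11): e=[-5,0,11] → ·  [on edge]
  covered (3 px):
    · · · · █ · · · · · · ·
    · · · · · █ · · · · · ·
    · · · · · · █ · · · · ·
    · · · · · · · · · · · ·
    · · · · · · · · · · · ·
    · · · · · · · · · · · ·
T2:
  2·area = 20
  edge (20, 2)→(6, 6): d=(-14,4) inclusive
  edge (6, 6)→(8, 4): d=(2,-2) inclusive
  edge (8, 4)→(20, 2): d=(12,-2) inclusive
    (5,0)@(11, 1): e=[50,0,-30] → ·  [on edge]
    (4,1)@(9, 3): e=[30,0,-10] → ·  [on edge]
    (7,1)@(15, 3): e=[6,12,2] → █
    (8,1)@(17, 3): e=[-2,16,6] → ·
    (3,2)@(7, 5): e=[10,0,10] → █  [on edge]
    (4,2)@(9, 5): e=[2,4,14] → █
    (5,2)@(11, 5): e=[-6,8,18] → ·
    (7,2)@(15, 5): e=[-22,16,26] → ·
    (2,3)@(5, 7): e=[-10,0,30] → ·  [on edge]
    (3,3)@(7, 7): e=[-18,4,34] → ·
    (4,3)@(9, 7): e=[-26,8,38] → ·
    (1,4)@(3, 9): e=[-30,0,50] → ·  [on edge]
    (0,5)@(1, 11): e=[-50,0,70] → ·  [on edge]
  covered (3 px):
    · · · · · · · · · · · ·
    · · · · · · · █ · · · ·
    · · · █ █ · · · · · · ·
    · · · · · · · · · · · ·
    · · · · · · · · · · · ·
    · · · · · · · · · · · ·
T3:
  2·area = 16  (B↔C swapped to make it positive)
  edge (8, 0)→(18, 6): d=(10,6) inclusive
  edge (18, 6)→(22, 10): d=(4,4) inclusive
  edge (22, 10)→(8, 0): d=(-14,-10) inclusive
    (6,0)@(13, 1): e=[-20,0,36] → ·  [on edge]
    (6,1)@(13, 3): e=[0,8,8] → █  [on edge]
    (7,1)@(15, 3): e=[-12,0,28] → ·  [on edge]
    (6,2)@(13, 5): e=[20,16,-20] → ·
    (7,2)@(15, 5): e=[8,8,0] → █  [on edge]
    (8,2)@(17, 5): e=[-4,0,20] → ·  [on edge]
    (7,3)@(15, 7): e=[28,16,-28] → ·
    (9,3)@(19, 7): e=[4,0,12] → █  [on edge]
    (10,3)@(21, 7): e=[-8,-8,32] → ·
    (9,4)@(19, 9): e=[24,8,-16] → ·
    (10,4)@(21, 9): e=[12,0,4] → █  [on edge]
    (11,4)@(23, 9): e=[0,-8,24] → ·  [on edge]
    (11,5)@(23, 11): e=[20,0,-4] → ·  [on edge]
  covered (4 px):
    · · · · · · · · · · · ·
    · · · · · · █ · · · · ·
    · · · · · · · █ · · · ·
    · · · · · · · · · █ · ·
    · · · · · · · · · · █ ·
    · · · · · · · · · · · ·
T4:
  2·area = 60
  edge (14, 4)→(24, 4): d=(10,0) inclusive
  edge (24, 4)→(10, 10): d=(-14,6) inclusive
  edge (10, 10)→(14, 4): d=(4,-6) inclusive
    (7,2)@(15, 5): e=[10,40,10] → █
    (8,2)@(17, 5): e=[10,28,22] → █
    (9,2)@(19, 5): e=[10,16,34] → █
    (10,2)@(21, 5): e=[10,4,46] → █
    (11,2)@(23, 5): e=[10,-8,58] → ·
    (6,3)@(13, 7): e=[30,24,6] → █
    (8,3)@(17, 7): e=[30,0,30] → █  [on edge]
    (9,3)@(19, 7): e=[30,-12,42] → ·
    (10,3)@(21, 7): e=[30,-24,54] → ·
    (5,4)@(11, 9): e=[50,8,2] → █
    (6,4)@(13, 9): e=[50,-4,14] → ·
    (7,4)@(15, 9): e=[50,-16,26] → ·
  covered (8 px):
    · · · · · · · · · · · ·
    · · · · · · · · · · · ·
    · · · · · · · █ █ █ █ ·
    · · · · · · █ █ █ · · ·
    · · · · · █ · · · · · ·
    · · · · · · · · · · · ·

Z-buffer (winner per pixel, '.' = empty):
  . . . . 1 0 0 0 . . . .
  . . . . . 1 3 2 . . . .
  . . . 2 2 . 1 4 4 4 4 .
  . . . . . . 4 4 4 3 . .
  . . . . . 4 . . . . 3 .
  . . . . . . . . . . . .

Final: 2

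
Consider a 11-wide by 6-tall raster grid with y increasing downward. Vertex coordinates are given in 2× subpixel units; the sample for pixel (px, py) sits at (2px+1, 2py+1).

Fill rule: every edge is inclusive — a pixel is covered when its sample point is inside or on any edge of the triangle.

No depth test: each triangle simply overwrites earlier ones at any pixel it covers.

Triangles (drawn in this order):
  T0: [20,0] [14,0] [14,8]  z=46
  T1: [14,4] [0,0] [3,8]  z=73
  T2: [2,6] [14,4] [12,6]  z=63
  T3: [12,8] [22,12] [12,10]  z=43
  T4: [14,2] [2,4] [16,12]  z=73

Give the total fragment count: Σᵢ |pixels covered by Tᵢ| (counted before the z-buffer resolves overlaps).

T0:
  2·area = 48  (B↔C swapped to make it positive)
  edge (20, 0)→(14, 8): d=(-6,8) inclusive
  edge (14, 8)→(14, 0): d=(0,-8) inclusive
  edge (14, 0)→(20, 0): d=(6,0) inclusive
    (7,0)@(15, 1): e=[34,8,6] → X
    (8,0)@(17, 1): e=[18,24,6] → X
    (9,0)@(19, 1): e=[2,40,6] → X
    (10,0)@(21, 1): e=[-14,56,6] → .
    (7,1)@(15, 3): e=[22,8,18] → X
    (9,1)@(19, 3): e=[-10,40,18] → .
    (7,2)@(15, 5): e=[10,8,30] → X
    (8,2)@(17, 5): e=[-6,24,30] → .
    (7,3)@(15, 7): e=[-2,8,42] → .
  covered (6 px):
    . . . . . . . X X X .
    . . . . . . . X X . .
    . . . . . . . X . . .
    . . . . . . . . . . .
    . . . . . . . . . . .
    . . . . . . . . . . .
T1:
  2·area = 100  (B↔C swapped to make it positive)
  edge (14, 4)→(3, 8): d=(-11,4) inclusive
  edge (3, 8)→(0, 0): d=(-3,-8) inclusive
  edge (0, 0)→(14, 4): d=(14,4) inclusive
    (0,0)@(1, 1): e=[85,5,10] → X
    (1,0)@(3, 1): e=[77,21,2] → X
    (2,0)@(5, 1): e=[69,37,-6] → .
    (0,1)@(1, 3): e=[63,-1,38] → .
    (1,1)@(3, 3): e=[55,15,30] → X
    (2,1)@(5, 3): e=[47,31,22] → X
    (3,1)@(7, 3): e=[39,47,14] → X
    (4,1)@(9, 3): e=[31,63,6] → X
    (5,1)@(11, 3): e=[23,79,-2] → .
    (1,2)@(3, 5): e=[33,9,58] → X
    (5,2)@(11, 5): e=[1,73,26] → X
    (6,2)@(13, 5): e=[-7,89,18] → .
  covered (13 px):
    X X . . . . . . . . .
    . X X X X . . . . . .
    . X X X X X . . . . .
    . X X . . . . . . . .
    . . . . . . . . . . .
    . . . . . . . . . . .
T2:
  2·area = 20
  edge (2, 6)→(14, 4): d=(12,-2) inclusive
  edge (14, 4)→(12, 6): d=(-2,2) inclusive
  edge (12, 6)→(2, 6): d=(-10,0) inclusive
    (8,0)@(17, 1): e=[-30,0,50] → .  [on edge]
    (7,1)@(15, 3): e=[-10,0,30] → .  [on edge]
    (4,2)@(9, 5): e=[2,8,10] → X
    (5,2)@(11, 5): e=[6,4,10] → X
    (6,2)@(13, 5): e=[10,0,10] → X  [on edge]
    (7,2)@(15, 5): e=[14,-4,10] → .
    (4,3)@(9, 7): e=[26,4,-10] → .
    (5,3)@(11, 7): e=[30,0,-10] → .  [on edge]
    (6,3)@(13, 7): e=[34,-4,-10] → .
    (4,4)@(9, 9): e=[50,0,-30] → .  [on edge]
    (3,5)@(7, 11): e=[70,0,-50] → .  [on edge]
  covered (3 px):
    . . . . . . . . . . .
    . . . . . . . . . . .
    . . . . X X X . . . .
    . . . . . . . . . . .
    . . . . . . . . . . .
    . . . . . . . . . . .
T3:
  2·area = 20
  edge (12, 8)→(22, 12): d=(10,4) inclusive
  edge (22, 12)→(12, 10): d=(-10,-2) inclusive
  edge (12, 10)→(12, 8): d=(0,-2) inclusive
    (3,4)@(7, 9): e=[30,0,-10] → .  [on edge]
    (6,4)@(13, 9): e=[6,12,2] → X
    (7,4)@(15, 9): e=[-2,16,6] → .
    (6,5)@(13, 11): e=[26,-8,2] → .
    (8,5)@(17, 11): e=[10,0,10] → X  [on edge]
    (9,5)@(19, 11): e=[2,4,14] → X
    (10,5)@(21, 11): e=[-6,8,18] → .
  covered (3 px):
    . . . . . . . . . . .
    . . . . . . . . . . .
    . . . . . . . . . . .
    . . . . . . . . . . .
    . . . . . . X . . . .
    . . . . . . . . X X .
T4:
  2·area = 124  (B↔C swapped to make it positive)
  edge (14, 2)→(16, 12): d=(2,10) inclusive
  edge (16, 12)→(2, 4): d=(-14,-8) inclusive
  edge (2, 4)→(14, 2): d=(12,-2) inclusive
    (4,1)@(9, 3): e=[52,70,2] → X
    (5,1)@(11, 3): e=[32,86,6] → X
    (6,1)@(13, 3): e=[12,102,10] → X
    (7,1)@(15, 3): e=[-8,118,14] → .
    (2,2)@(5, 5): e=[96,10,18] → X
    (3,2)@(7, 5): e=[76,26,22] → X
    (7,2)@(15, 5): e=[-4,90,38] → .
    (2,3)@(5, 7): e=[100,-18,42] → .
    (3,3)@(7, 7): e=[80,-2,46] → .
    (4,3)@(9, 7): e=[60,14,50] → X
    (7,3)@(15, 7): e=[0,62,62] → X  [on edge]
    (8,3)@(17, 7): e=[-20,78,66] → .
  covered (16 px):
    . . . . . . . . . . .
    . . . . X X X . . . .
    . . X X X X X . . . .
    . . . . X X X X . . .
    . . . . . X X X . . .
    . . . . . . . X . . .

Final: 41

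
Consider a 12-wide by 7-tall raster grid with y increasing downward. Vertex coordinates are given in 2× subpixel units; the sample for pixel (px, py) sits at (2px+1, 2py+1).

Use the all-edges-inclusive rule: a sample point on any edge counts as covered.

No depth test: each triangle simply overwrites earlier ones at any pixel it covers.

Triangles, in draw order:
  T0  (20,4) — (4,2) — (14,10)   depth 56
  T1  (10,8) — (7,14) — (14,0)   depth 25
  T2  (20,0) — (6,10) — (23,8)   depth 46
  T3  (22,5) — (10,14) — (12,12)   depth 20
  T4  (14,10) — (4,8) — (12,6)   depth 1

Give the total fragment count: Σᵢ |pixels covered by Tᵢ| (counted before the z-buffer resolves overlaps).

T0:
  2·area = 108  (B↔C swapped to make it positive)
  edge (20, 4)→(14, 10): d=(-6,6) inclusive
  edge (14, 10)→(4, 2): d=(-10,-8) inclusive
  edge (4, 2)→(20, 4): d=(16,2) inclusive
    (11,0)@(23, 1): e=[0,162,-54] → ·  [on edge]
    (3,1)@(7, 3): e=[84,14,10] → #
    (4,1)@(9, 3): e=[72,30,6] → #
    (5,1)@(11, 3): e=[60,46,2] → #
    (6,1)@(13, 3): e=[48,62,-2] → ·
    (10,1)@(21, 3): e=[0,126,-18] → ·  [on edge]
    (3,2)@(7, 5): e=[72,-6,42] → ·
    (4,2)@(9, 5): e=[60,10,38] → #
    (6,2)@(13, 5): e=[36,42,30] → #
    (7,2)@(15, 5): e=[24,58,26] → #
    (8,2)@(17, 5): e=[12,74,22] → #
    (9,2)@(19, 5): e=[0,90,18] → #  [on edge]
    (8,3)@(17, 7): e=[0,54,54] → #  [on edge]
    (7,4)@(15, 9): e=[0,18,90] → #  [on edge]
    (6,5)@(13, 11): e=[0,-18,126] → ·  [on edge]
    (5,6)@(11, 13): e=[0,-54,162] → ·  [on edge]
  covered (15 px):
    · · · · · · · · · · · ·
    · · · # # # · · · · · ·
    · · · · # # # # # # · ·
    · · · · · # # # # · · ·
    · · · · · · # # · · · ·
    · · · · · · · · · · · ·
    · · · · · · · · · · · ·
T1:
  degenerate (2·area = 0) — covers nothing
T2:
  2·area = 142  (B↔C swapped to make it positive)
  edge (20, 0)→(23, 8): d=(3,8) inclusive
  edge (23, 8)→(6, 10): d=(-17,2) inclusive
  edge (6, 10)→(20, 0): d=(14,-10) inclusive
    (9,0)@(19, 1): e=[11,127,4] → #
    (10,0)@(21, 1): e=[-5,123,24] → ·
    (8,1)@(17, 3): e=[33,97,12] → #
    (10,1)@(21, 3): e=[1,89,52] → #
    (11,1)@(23, 3): e=[-15,85,72] → ·
    (6,2)@(13, 5): e=[71,71,0] → #  [on edge]
    (7,2)@(15, 5): e=[55,67,20] → #
    (11,2)@(23, 5): e=[-9,51,100] → ·
    (5,3)@(11, 7): e=[93,41,8] → #
    (11,3)@(23, 7): e=[-3,17,128] → ·
    (4,4)@(9, 9): e=[115,11,16] → #
    (7,4)@(15, 9): e=[67,-1,76] → ·
  covered (18 px):
    · · · · · · · · · # · ·
    · · · · · · · · # # # ·
    · · · · · · # # # # # ·
    · · · · · # # # # # # ·
    · · · · # # # · · · · ·
    · · · · · · · · · · · ·
    · · · · · · · · · · · ·
T3:
  2·area = 6
  edge (22, 5)→(10, 14): d=(-12,9) inclusive
  edge (10, 14)→(12, 12): d=(2,-2) inclusive
  edge (12, 12)→(22, 5): d=(10,-7) inclusive
    (11,0)@(23, 1): e=[39,0,-33] → ·  [on edge]
    (10,1)@(21, 3): e=[33,0,-27] → ·  [on edge]
    (9,2)@(19, 5): e=[27,0,-21] → ·  [on edge]
    (8,3)@(17, 7): e=[21,0,-15] → ·  [on edge]
    (7,4)@(15, 9): e=[15,0,-9] → ·  [on edge]
    (6,5)@(13, 11): e=[9,0,-3] → ·  [on edge]
    (5,6)@(11, 13): e=[3,0,3] → #  [on edge]
    (6,6)@(13, 13): e=[-15,4,17] → ·
  covered (1 px):
    · · · · · · · · · · · ·
    · · · · · · · · · · · ·
    · · · · · · · · · · · ·
    · · · · · · · · · · · ·
    · · · · · · · · · · · ·
    · · · · · · · · · · · ·
    · · · · · # · · · · · ·
T4:
  2·area = 36
  edge (14, 10)→(4, 8): d=(-10,-2) inclusive
  edge (4, 8)→(12, 6): d=(8,-2) inclusive
  edge (12, 6)→(14, 10): d=(2,4) inclusive
    (4,3)@(9, 7): e=[20,2,14] → #
    (5,3)@(11, 7): e=[24,6,6] → #
    (6,3)@(13, 7): e=[28,10,-2] → ·
    (4,4)@(9, 9): e=[0,18,18] → #  [on edge]
    (6,4)@(13, 9): e=[8,26,2] → #
    (7,4)@(15, 9): e=[12,30,-6] → ·
    (4,5)@(9, 11): e=[-20,34,22] → ·
    (5,5)@(11, 11): e=[-16,38,14] → ·
    (6,5)@(13, 11): e=[-12,42,6] → ·
    (9,5)@(19, 11): e=[0,54,-18] → ·  [on edge]
  covered (5 px):
    · · · · · · · · · · · ·
    · · · · · · · · · · · ·
    · · · · · · · · · · · ·
    · · · · # # · · · · · ·
    · · · · # # # · · · · ·
    · · · · · · · · · · · ·
    · · · · · · · · · · · ·

Answer: 39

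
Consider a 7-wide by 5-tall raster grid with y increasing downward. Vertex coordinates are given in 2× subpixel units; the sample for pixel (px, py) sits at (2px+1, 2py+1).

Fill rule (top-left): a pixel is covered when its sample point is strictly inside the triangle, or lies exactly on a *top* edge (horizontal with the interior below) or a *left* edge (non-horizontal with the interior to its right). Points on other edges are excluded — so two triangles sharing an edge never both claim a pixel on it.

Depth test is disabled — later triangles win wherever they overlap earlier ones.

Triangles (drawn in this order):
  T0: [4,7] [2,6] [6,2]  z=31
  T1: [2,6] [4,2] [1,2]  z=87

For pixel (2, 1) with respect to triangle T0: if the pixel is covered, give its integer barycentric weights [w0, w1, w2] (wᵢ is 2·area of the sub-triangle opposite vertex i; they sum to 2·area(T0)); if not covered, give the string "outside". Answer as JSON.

T0:
  2·area = 12
  edge (4, 7)→(2, 6): d=(-2,-1) top-left  bias=+0
  edge (2, 6)→(6, 2): d=(4,-4) top-left  bias=+0
  edge (6, 2)→(4, 7): d=(-2,5) right/bottom  bias=-1
    (3,0)@(7, 1): e=[15,0,-3] → ·  [on edge]
    (2,1)@(5, 3): e=[9,0,3] → #  [on edge]
    (3,1)@(7, 3): e=[11,8,-7] → ·
    (1,2)@(3, 5): e=[3,0,9] → #  [on edge]
    (2,2)@(5, 5): e=[5,8,-1] → ·
    (0,3)@(1, 7): e=[-3,0,15] → ·  [on edge]
    (1,3)@(3, 7): e=[-1,8,5] → ·
  covered (2 px):
    · · · · · · ·
    · · # · · · ·
    · # · · · · ·
    · · · · · · ·
    · · · · · · ·
T1:
  2·area = 12  (B↔C swapped to make it positive)
  edge (2, 6)→(1, 2): d=(-1,-4) top-left  bias=+0
  edge (1, 2)→(4, 2): d=(3,0) top-left  bias=+0
  edge (4, 2)→(2, 6): d=(-2,4) right/bottom  bias=-1
    (1,1)@(3, 3): e=[7,3,2] → #
    (2,1)@(5, 3): e=[15,3,-6] → ·
    (1,2)@(3, 5): e=[5,9,-2] → ·
  covered (1 px):
    · · · · · · ·
    · # · · · · ·
    · · · · · · ·
    · · · · · · ·
    · · · · · · ·

Answer: [0,3,9]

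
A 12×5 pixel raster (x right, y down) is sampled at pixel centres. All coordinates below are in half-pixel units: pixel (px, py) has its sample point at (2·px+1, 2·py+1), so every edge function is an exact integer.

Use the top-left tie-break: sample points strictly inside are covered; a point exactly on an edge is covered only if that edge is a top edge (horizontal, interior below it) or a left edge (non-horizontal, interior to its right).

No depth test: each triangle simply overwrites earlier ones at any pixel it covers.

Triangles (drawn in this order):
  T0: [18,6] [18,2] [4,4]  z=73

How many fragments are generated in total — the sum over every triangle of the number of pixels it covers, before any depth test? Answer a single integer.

T0:
  2·area = 56  (B↔C swapped to make it positive)
  edge (18, 6)→(4, 4): d=(-14,-2) top-left  bias=+0
  edge (4, 4)→(18, 2): d=(14,-2) top-left  bias=+0
  edge (18, 2)→(18, 6): d=(0,4) right/bottom  bias=-1
    (5,1)@(11, 3): e=[28,0,28] → █  [on edge]
    (6,1)@(13, 3): e=[32,4,20] → █
    (7,1)@(15, 3): e=[36,8,12] → █
    (8,1)@(17, 3): e=[40,12,4] → █
    (9,1)@(19, 3): e=[44,16,-4] → ·
    (5,2)@(11, 5): e=[0,28,28] → █  [on edge]
    (9,2)@(19, 5): e=[16,44,-4] → ·
    (5,3)@(11, 7): e=[-28,56,28] → ·
    (6,3)@(13, 7): e=[-24,60,20] → ·
    (7,3)@(15, 7): e=[-20,64,12] → ·
    (8,3)@(17, 7): e=[-16,68,4] → ·
  covered (8 px):
    · · · · · · · · · · · ·
    · · · · · █ █ █ █ · · ·
    · · · · · █ █ █ █ · · ·
    · · · · · · · · · · · ·
    · · · · · · · · · · · ·

Answer: 8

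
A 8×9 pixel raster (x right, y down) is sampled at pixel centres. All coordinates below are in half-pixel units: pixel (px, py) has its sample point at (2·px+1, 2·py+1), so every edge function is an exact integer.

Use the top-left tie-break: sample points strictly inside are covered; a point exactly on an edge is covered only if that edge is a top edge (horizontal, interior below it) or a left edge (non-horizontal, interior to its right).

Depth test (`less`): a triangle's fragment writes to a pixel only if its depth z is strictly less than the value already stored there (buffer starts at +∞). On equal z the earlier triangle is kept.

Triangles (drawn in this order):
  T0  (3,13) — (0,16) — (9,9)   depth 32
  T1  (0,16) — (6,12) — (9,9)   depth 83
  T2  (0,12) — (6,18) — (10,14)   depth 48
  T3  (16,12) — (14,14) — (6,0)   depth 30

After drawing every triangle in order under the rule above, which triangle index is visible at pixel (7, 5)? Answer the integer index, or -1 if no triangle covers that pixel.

T0:
  2·area = 6  (B↔C swapped to make it positive)
  edge (3, 13)→(9, 9): d=(6,-4) top-left  bias=+0
  edge (9, 9)→(0, 16): d=(-9,7) right/bottom  bias=-1
  edge (0, 16)→(3, 13): d=(3,-3) top-left  bias=+0
    (7,0)@(15, 1): e=[-24,30,0] → .  [on edge]
    (6,1)@(13, 3): e=[-20,26,0] → .  [on edge]
    (5,2)@(11, 5): e=[-16,22,0] → .  [on edge]
    (7,2)@(15, 5): e=[0,-6,12] → .  [on edge]
    (4,3)@(9, 7): e=[-12,18,0] → .  [on edge]
    (3,4)@(7, 9): e=[-8,14,0] → .  [on edge]
    (4,4)@(9, 9): e=[0,0,6] → .  [on edge]
    (2,5)@(5, 11): e=[-4,10,0] → .  [on edge]
    (1,6)@(3, 13): e=[0,6,0] → X  [on edge]
    (2,6)@(5, 13): e=[8,-8,6] → .
    (0,7)@(1, 15): e=[4,2,0] → X  [on edge]
    (1,7)@(3, 15): e=[12,-12,6] → .
  covered (2 px):
    . . . . . . . .
    . . . . . . . .
    . . . . . . . .
    . . . . . . . .
    . . . . . . . .
    . . . . . . . .
    . X . . . . . .
    X . . . . . . .
    . . . . . . . .
T1:
  2·area = 6  (B↔C swapped to make it positive)
  edge (0, 16)→(9, 9): d=(9,-7) top-left  bias=+0
  edge (9, 9)→(6, 12): d=(-3,3) right/bottom  bias=-1
  edge (6, 12)→(0, 16): d=(-6,4) right/bottom  bias=-1
    (7,1)@(15, 3): e=[-12,0,18] → .  [on edge]
    (6,2)@(13, 5): e=[-8,0,14] → .  [on edge]
    (5,3)@(11, 7): e=[-4,0,10] → .  [on edge]
    (4,4)@(9, 9): e=[0,0,6] → .  [on edge]
    (3,5)@(7, 11): e=[4,0,2] → .  [on edge]
    (2,6)@(5, 13): e=[8,0,-2] → .  [on edge]
    (1,7)@(3, 15): e=[12,0,-6] → .  [on edge]
    (0,8)@(1, 17): e=[16,0,-10] → .  [on edge]
  covered (0 px):
    . . . . . . . .
    . . . . . . . .
    . . . . . . . .
    . . . . . . . .
    . . . . . . . .
    . . . . . . . .
    . . . . . . . .
    . . . . . . . .
    . . . . . . . .
T2:
  2·area = 48  (B↔C swapped to make it positive)
  edge (0, 12)→(10, 14): d=(10,2) right/bottom  bias=-1
  edge (10, 14)→(6, 18): d=(-4,4) right/bottom  bias=-1
  edge (6, 18)→(0, 12): d=(-6,-6) top-left  bias=+0
    (7,4)@(15, 9): e=[-60,0,108] → .  [on edge]
    (6,5)@(13, 11): e=[-36,0,84] → .  [on edge]
    (0,6)@(1, 13): e=[8,40,0] → X  [on edge]
    (1,6)@(3, 13): e=[4,32,12] → X
    (2,6)@(5, 13): e=[0,24,24] → .  [on edge]
    (5,6)@(11, 13): e=[-12,0,60] → .  [on edge]
    (0,7)@(1, 15): e=[28,32,-12] → .
    (1,7)@(3, 15): e=[24,24,0] → X  [on edge]
    (2,7)@(5, 15): e=[20,16,12] → X
    (3,7)@(7, 15): e=[16,8,24] → X
    (4,7)@(9, 15): e=[12,0,36] → .  [on edge]
    (7,7)@(15, 15): e=[0,-24,72] → .  [on edge]
    (2,8)@(5, 17): e=[40,8,0] → X  [on edge]
    (3,8)@(7, 17): e=[36,0,12] → .  [on edge]
  covered (6 px):
    . . . . . . . .
    . . . . . . . .
    . . . . . . . .
    . . . . . . . .
    . . . . . . . .
    . . . . . . . .
    X X . . . . . .
    . X X X . . . .
    . . X . . . . .
T3:
  2·area = 44
  edge (16, 12)→(14, 14): d=(-2,2) right/bottom  bias=-1
  edge (14, 14)→(6, 0): d=(-8,-14) top-left  bias=+0
  edge (6, 0)→(16, 12): d=(10,12) right/bottom  bias=-1
    (4,2)@(9, 5): e=[28,2,14] → X
    (5,2)@(11, 5): e=[24,30,-10] → .
    (4,3)@(9, 7): e=[24,-14,34] → .
    (5,3)@(11, 7): e=[20,14,10] → X
    (6,3)@(13, 7): e=[16,42,-14] → .
    (5,4)@(11, 9): e=[16,-2,30] → .
    (6,4)@(13, 9): e=[12,26,6] → X
    (7,4)@(15, 9): e=[8,54,-18] → .
    (6,5)@(13, 11): e=[8,10,26] → X
    (7,5)@(15, 11): e=[4,38,2] → X
    (6,6)@(13, 13): e=[4,-6,46] → .
    (7,6)@(15, 13): e=[0,22,22] → .  [on edge]
    (6,7)@(13, 15): e=[0,-22,66] → .  [on edge]
    (5,8)@(11, 17): e=[0,-66,110] → .  [on edge]
  covered (5 px):
    . . . . . . . .
    . . . . . . . .
    . . . . X . . .
    . . . . . X . .
    . . . . . . X .
    . . . . . . X X
    . . . . . . . .
    . . . . . . . .
    . . . . . . . .

Z-buffer (winner per pixel, '.' = empty):
  . . . . . . . .
  . . . . . . . .
  . . . . 3 . . .
  . . . . . 3 . .
  . . . . . . 3 .
  . . . . . . 3 3
  2 0 . . . . . .
  0 2 2 2 . . . .
  . . 2 . . . . .

Answer: 3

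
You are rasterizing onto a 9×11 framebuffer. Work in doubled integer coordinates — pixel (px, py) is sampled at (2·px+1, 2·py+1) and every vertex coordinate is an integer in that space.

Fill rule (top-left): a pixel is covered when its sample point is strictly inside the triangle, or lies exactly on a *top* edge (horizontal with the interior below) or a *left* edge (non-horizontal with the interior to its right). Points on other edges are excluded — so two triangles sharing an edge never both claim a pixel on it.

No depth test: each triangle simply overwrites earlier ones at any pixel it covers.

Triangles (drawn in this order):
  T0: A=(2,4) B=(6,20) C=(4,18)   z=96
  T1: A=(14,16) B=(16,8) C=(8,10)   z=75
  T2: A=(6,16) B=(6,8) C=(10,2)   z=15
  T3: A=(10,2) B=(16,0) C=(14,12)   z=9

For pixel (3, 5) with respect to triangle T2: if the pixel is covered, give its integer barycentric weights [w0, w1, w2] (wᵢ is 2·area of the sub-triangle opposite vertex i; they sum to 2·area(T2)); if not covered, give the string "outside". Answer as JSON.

T0:
  2·area = 24
  edge (2, 4)→(6, 20): d=(4,16) right/bottom  bias=-1
  edge (6, 20)→(4, 18): d=(-2,-2) top-left  bias=+0
  edge (4, 18)→(2, 4): d=(-2,-14) top-left  bias=+0
    (1,4)@(3, 9): e=[4,16,4] → #
    (2,4)@(5, 9): e=[-28,20,32] → ·
    (1,5)@(3, 11): e=[12,12,0] → #  [on edge]
    (2,5)@(5, 11): e=[-20,16,28] → ·
    (1,6)@(3, 13): e=[20,8,-4] → ·
    (0,7)@(1, 15): e=[60,0,-36] → ·  [on edge]
    (1,8)@(3, 17): e=[36,0,-12] → ·  [on edge]
    (2,8)@(5, 17): e=[4,4,16] → #
    (3,8)@(7, 17): e=[-28,8,44] → ·
    (2,9)@(5, 19): e=[12,0,12] → #  [on edge]
    (3,9)@(7, 19): e=[-20,4,40] → ·
    (2,10)@(5, 21): e=[20,-4,8] → ·
    (3,10)@(7, 21): e=[-12,0,36] → ·  [on edge]
  covered (4 px):
    · · · · · · · · ·
    · · · · · · · · ·
    · · · · · · · · ·
    · · · · · · · · ·
    · # · · · · · · ·
    · # · · · · · · ·
    · · · · · · · · ·
    · · · · · · · · ·
    · · # · · · · · ·
    · · # · · · · · ·
    · · · · · · · · ·
T1:
  2·area = 60  (B↔C swapped to make it positive)
  edge (14, 16)→(8, 10): d=(-6,-6) top-left  bias=+0
  edge (8, 10)→(16, 8): d=(8,-2) top-left  bias=+0
  edge (16, 8)→(14, 16): d=(-2,8) right/bottom  bias=-1
    (0,1)@(1, 3): e=[0,-70,130] → ·  [on edge]
    (1,2)@(3, 5): e=[0,-50,110] → ·  [on edge]
    (2,3)@(5, 7): e=[0,-30,90] → ·  [on edge]
    (3,4)@(7, 9): e=[0,-10,70] → ·  [on edge]
    (6,4)@(13, 9): e=[36,2,22] → #
    (7,4)@(15, 9): e=[48,6,6] → #
    (8,4)@(17, 9): e=[60,10,-10] → ·
    (4,5)@(9, 11): e=[0,10,50] → #  [on edge]
    (5,5)@(11, 11): e=[12,14,34] → #
    (8,5)@(17, 11): e=[48,26,-14] → ·
    (4,6)@(9, 13): e=[-12,26,46] → ·
    (5,6)@(11, 13): e=[0,30,30] → #  [on edge]
    (6,7)@(13, 15): e=[0,50,10] → #  [on edge]
    (7,8)@(15, 17): e=[0,70,-10] → ·  [on edge]
    (8,9)@(17, 19): e=[0,90,-30] → ·  [on edge]
  covered (9 px):
    · · · · · · · · ·
    · · · · · · · · ·
    · · · · · · · · ·
    · · · · · · · · ·
    · · · · · · # # ·
    · · · · # # # # ·
    · · · · · # # · ·
    · · · · · · # · ·
    · · · · · · · · ·
    · · · · · · · · ·
    · · · · · · · · ·
T2:
  2·area = 32
  edge (6, 16)→(6, 8): d=(0,-8) top-left  bias=+0
  edge (6, 8)→(10, 2): d=(4,-6) top-left  bias=+0
  edge (10, 2)→(6, 16): d=(-4,14) right/bottom  bias=-1
    (4,2)@(9, 5): e=[24,6,2] → #
    (5,2)@(11, 5): e=[40,18,-26] → ·
    (3,3)@(7, 7): e=[8,2,22] → #
    (4,3)@(9, 7): e=[24,14,-6] → ·
    (3,4)@(7, 9): e=[8,10,14] → #
    (4,4)@(9, 9): e=[24,22,-14] → ·
    (3,5)@(7, 11): e=[8,18,6] → #
    (4,5)@(9, 11): e=[24,30,-22] → ·
    (3,6)@(7, 13): e=[8,26,-2] → ·
  covered (4 px):
    · · · · · · · · ·
    · · · · · · · · ·
    · · · · # · · · ·
    · · · # · · · · ·
    · · · # · · · · ·
    · · · # · · · · ·
    · · · · · · · · ·
    · · · · · · · · ·
    · · · · · · · · ·
    · · · · · · · · ·
    · · · · · · · · ·
T3:
  2·area = 68
  edge (10, 2)→(16, 0): d=(6,-2) top-left  bias=+0
  edge (16, 0)→(14, 12): d=(-2,12) right/bottom  bias=-1
  edge (14, 12)→(10, 2): d=(-4,-10) top-left  bias=+0
    (6,0)@(13, 1): e=[0,34,34] → #  [on edge]
    (7,0)@(15, 1): e=[4,10,54] → #
    (8,0)@(17, 1): e=[8,-14,74] → ·
    (3,1)@(7, 3): e=[0,102,-34] → ·  [on edge]
    (5,1)@(11, 3): e=[8,54,6] → #
    (8,1)@(17, 3): e=[20,-18,66] → ·
    (0,2)@(1, 5): e=[0,170,-102] → ·  [on edge]
    (5,2)@(11, 5): e=[20,50,-2] → ·
    (6,2)@(13, 5): e=[24,26,18] → #
    (8,2)@(17, 5): e=[32,-22,58] → ·
    (6,3)@(13, 7): e=[36,22,10] → #
    (7,3)@(15, 7): e=[40,-2,30] → ·
  covered (9 px):
    · · · · · · # # ·
    · · · · · # # # ·
    · · · · · · # # ·
    · · · · · · # · ·
    · · · · · · # · ·
    · · · · · · · · ·
    · · · · · · · · ·
    · · · · · · · · ·
    · · · · · · · · ·
    · · · · · · · · ·
    · · · · · · · · ·

Final: [18,6,8]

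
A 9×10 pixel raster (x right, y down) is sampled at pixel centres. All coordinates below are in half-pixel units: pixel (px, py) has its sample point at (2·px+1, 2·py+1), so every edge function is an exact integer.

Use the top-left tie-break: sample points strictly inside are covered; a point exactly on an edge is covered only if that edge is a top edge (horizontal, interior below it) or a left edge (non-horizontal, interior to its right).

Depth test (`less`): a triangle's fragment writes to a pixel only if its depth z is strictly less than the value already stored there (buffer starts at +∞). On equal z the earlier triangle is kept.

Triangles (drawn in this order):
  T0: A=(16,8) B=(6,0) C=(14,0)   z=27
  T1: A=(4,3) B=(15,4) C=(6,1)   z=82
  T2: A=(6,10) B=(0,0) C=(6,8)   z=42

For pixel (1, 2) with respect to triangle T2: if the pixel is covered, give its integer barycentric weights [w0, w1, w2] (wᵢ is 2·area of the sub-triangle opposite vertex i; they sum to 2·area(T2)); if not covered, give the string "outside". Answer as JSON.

T0:
  2·area = 64
  edge (16, 8)→(6, 0): d=(-10,-8) top-left  bias=+0
  edge (6, 0)→(14, 0): d=(8,0) top-left  bias=+0
  edge (14, 0)→(16, 8): d=(2,8) right/bottom  bias=-1
    (4,0)@(9, 1): e=[14,8,42] → #
    (5,0)@(11, 1): e=[30,8,26] → #
    (6,0)@(13, 1): e=[46,8,10] → #
    (7,0)@(15, 1): e=[62,8,-6] → ·
    (4,1)@(9, 3): e=[-6,24,46] → ·
    (5,1)@(11, 3): e=[10,24,30] → #
    (7,1)@(15, 3): e=[42,24,-2] → ·
    (5,2)@(11, 5): e=[-10,40,34] → ·
    (6,2)@(13, 5): e=[6,40,18] → #
    (7,2)@(15, 5): e=[22,40,2] → #
    (8,2)@(17, 5): e=[38,40,-14] → ·
    (6,3)@(13, 7): e=[-14,56,22] → ·
  covered (8 px):
    · · · · # # # · ·
    · · · · · # # · ·
    · · · · · · # # ·
    · · · · · · · # ·
    · · · · · · · · ·
    · · · · · · · · ·
    · · · · · · · · ·
    · · · · · · · · ·
    · · · · · · · · ·
    · · · · · · · · ·
T1:
  2·area = 24  (B↔C swapped to make it positive)
  edge (4, 3)→(6, 1): d=(2,-2) top-left  bias=+0
  edge (6, 1)→(15, 4): d=(9,3) right/bottom  bias=-1
  edge (15, 4)→(4, 3): d=(-11,-1) top-left  bias=+0
    (2,1)@(5, 3): e=[2,21,1] → #
    (3,1)@(7, 3): e=[6,15,3] → #
    (4,1)@(9, 3): e=[10,9,5] → #
    (5,1)@(11, 3): e=[14,3,7] → #
    (6,1)@(13, 3): e=[18,-3,9] → ·
    (2,2)@(5, 5): e=[6,39,-21] → ·
    (3,2)@(7, 5): e=[10,33,-19] → ·
    (4,2)@(9, 5): e=[14,27,-17] → ·
    (5,2)@(11, 5): e=[18,21,-15] → ·
  covered (4 px):
    · · · · · · · · ·
    · · # # # # · · ·
    · · · · · · · · ·
    · · · · · · · · ·
    · · · · · · · · ·
    · · · · · · · · ·
    · · · · · · · · ·
    · · · · · · · · ·
    · · · · · · · · ·
    · · · · · · · · ·
T2:
  2·area = 12
  edge (6, 10)→(0, 0): d=(-6,-10) top-left  bias=+0
  edge (0, 0)→(6, 8): d=(6,8) right/bottom  bias=-1
  edge (6, 8)→(6, 10): d=(0,2) right/bottom  bias=-1
    (1,2)@(3, 5): e=[0,6,6] → #  [on edge]
    (2,2)@(5, 5): e=[20,-10,2] → ·
    (1,3)@(3, 7): e=[-12,18,6] → ·
    (2,3)@(5, 7): e=[8,2,2] → #
    (3,3)@(7, 7): e=[28,-14,-2] → ·
    (2,4)@(5, 9): e=[-4,14,2] → ·
    (4,7)@(9, 15): e=[0,18,-6] → ·  [on edge]
  covered (2 px):
    · · · · · · · · ·
    · · · · · · · · ·
    · # · · · · · · ·
    · · # · · · · · ·
    · · · · · · · · ·
    · · · · · · · · ·
    · · · · · · · · ·
    · · · · · · · · ·
    · · · · · · · · ·
    · · · · · · · · ·

Result: [6,6,0]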